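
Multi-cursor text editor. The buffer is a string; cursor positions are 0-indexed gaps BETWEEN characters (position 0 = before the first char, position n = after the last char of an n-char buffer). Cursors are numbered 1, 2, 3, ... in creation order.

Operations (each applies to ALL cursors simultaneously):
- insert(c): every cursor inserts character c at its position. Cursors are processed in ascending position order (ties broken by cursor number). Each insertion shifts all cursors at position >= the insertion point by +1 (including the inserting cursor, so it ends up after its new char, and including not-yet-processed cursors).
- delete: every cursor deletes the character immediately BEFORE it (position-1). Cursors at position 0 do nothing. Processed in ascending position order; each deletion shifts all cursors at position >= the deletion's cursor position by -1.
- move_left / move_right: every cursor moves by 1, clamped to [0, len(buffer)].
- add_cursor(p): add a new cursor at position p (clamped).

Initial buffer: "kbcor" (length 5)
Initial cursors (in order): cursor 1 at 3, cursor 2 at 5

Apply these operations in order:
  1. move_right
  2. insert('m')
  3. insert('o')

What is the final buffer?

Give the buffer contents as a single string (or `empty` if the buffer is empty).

Answer: kbcomormo

Derivation:
After op 1 (move_right): buffer="kbcor" (len 5), cursors c1@4 c2@5, authorship .....
After op 2 (insert('m')): buffer="kbcomrm" (len 7), cursors c1@5 c2@7, authorship ....1.2
After op 3 (insert('o')): buffer="kbcomormo" (len 9), cursors c1@6 c2@9, authorship ....11.22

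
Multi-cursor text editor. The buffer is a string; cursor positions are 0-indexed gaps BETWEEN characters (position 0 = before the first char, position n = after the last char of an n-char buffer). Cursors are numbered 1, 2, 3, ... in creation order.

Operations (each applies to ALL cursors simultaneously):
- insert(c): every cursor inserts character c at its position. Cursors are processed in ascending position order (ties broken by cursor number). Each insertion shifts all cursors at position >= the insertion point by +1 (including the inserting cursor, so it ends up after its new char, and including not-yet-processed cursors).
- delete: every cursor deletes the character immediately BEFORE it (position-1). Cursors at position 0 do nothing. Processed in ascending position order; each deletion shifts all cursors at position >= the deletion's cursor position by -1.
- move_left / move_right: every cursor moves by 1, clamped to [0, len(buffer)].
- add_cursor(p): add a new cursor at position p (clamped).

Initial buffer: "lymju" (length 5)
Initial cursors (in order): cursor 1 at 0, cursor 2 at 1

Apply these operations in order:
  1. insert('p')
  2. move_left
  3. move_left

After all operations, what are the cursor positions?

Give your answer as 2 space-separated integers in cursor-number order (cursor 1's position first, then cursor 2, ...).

After op 1 (insert('p')): buffer="plpymju" (len 7), cursors c1@1 c2@3, authorship 1.2....
After op 2 (move_left): buffer="plpymju" (len 7), cursors c1@0 c2@2, authorship 1.2....
After op 3 (move_left): buffer="plpymju" (len 7), cursors c1@0 c2@1, authorship 1.2....

Answer: 0 1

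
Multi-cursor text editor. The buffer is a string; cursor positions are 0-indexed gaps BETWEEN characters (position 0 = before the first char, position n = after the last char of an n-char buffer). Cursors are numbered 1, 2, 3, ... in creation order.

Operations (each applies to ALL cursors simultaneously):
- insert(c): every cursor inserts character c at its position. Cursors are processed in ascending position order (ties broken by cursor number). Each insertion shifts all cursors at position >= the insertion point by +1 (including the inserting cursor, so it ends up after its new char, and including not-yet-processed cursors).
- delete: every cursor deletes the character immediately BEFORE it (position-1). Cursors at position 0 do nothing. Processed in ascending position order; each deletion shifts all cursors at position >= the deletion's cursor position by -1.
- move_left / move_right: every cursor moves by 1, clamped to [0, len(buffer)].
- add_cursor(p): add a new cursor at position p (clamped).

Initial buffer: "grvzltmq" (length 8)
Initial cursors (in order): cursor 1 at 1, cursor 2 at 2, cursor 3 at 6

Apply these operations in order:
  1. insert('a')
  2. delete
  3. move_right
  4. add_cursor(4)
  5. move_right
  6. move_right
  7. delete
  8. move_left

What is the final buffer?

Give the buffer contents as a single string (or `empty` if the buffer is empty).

After op 1 (insert('a')): buffer="garavzltamq" (len 11), cursors c1@2 c2@4 c3@9, authorship .1.2....3..
After op 2 (delete): buffer="grvzltmq" (len 8), cursors c1@1 c2@2 c3@6, authorship ........
After op 3 (move_right): buffer="grvzltmq" (len 8), cursors c1@2 c2@3 c3@7, authorship ........
After op 4 (add_cursor(4)): buffer="grvzltmq" (len 8), cursors c1@2 c2@3 c4@4 c3@7, authorship ........
After op 5 (move_right): buffer="grvzltmq" (len 8), cursors c1@3 c2@4 c4@5 c3@8, authorship ........
After op 6 (move_right): buffer="grvzltmq" (len 8), cursors c1@4 c2@5 c4@6 c3@8, authorship ........
After op 7 (delete): buffer="grvm" (len 4), cursors c1@3 c2@3 c4@3 c3@4, authorship ....
After op 8 (move_left): buffer="grvm" (len 4), cursors c1@2 c2@2 c4@2 c3@3, authorship ....

Answer: grvm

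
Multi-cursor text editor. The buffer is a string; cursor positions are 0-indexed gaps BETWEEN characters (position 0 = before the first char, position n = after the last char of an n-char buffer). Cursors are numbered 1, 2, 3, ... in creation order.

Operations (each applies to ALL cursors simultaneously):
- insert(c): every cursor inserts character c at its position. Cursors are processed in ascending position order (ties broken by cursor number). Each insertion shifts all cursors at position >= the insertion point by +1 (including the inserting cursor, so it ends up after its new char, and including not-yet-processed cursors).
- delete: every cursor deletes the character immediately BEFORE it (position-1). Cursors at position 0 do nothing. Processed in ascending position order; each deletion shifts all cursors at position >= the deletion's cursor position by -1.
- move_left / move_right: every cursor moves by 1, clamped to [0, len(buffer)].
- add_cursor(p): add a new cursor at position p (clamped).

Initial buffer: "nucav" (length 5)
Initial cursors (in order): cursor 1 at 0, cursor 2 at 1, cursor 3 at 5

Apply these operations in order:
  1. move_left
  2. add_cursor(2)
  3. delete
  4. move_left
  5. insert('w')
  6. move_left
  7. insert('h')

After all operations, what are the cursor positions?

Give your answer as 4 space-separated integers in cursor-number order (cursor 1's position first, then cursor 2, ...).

After op 1 (move_left): buffer="nucav" (len 5), cursors c1@0 c2@0 c3@4, authorship .....
After op 2 (add_cursor(2)): buffer="nucav" (len 5), cursors c1@0 c2@0 c4@2 c3@4, authorship .....
After op 3 (delete): buffer="ncv" (len 3), cursors c1@0 c2@0 c4@1 c3@2, authorship ...
After op 4 (move_left): buffer="ncv" (len 3), cursors c1@0 c2@0 c4@0 c3@1, authorship ...
After op 5 (insert('w')): buffer="wwwnwcv" (len 7), cursors c1@3 c2@3 c4@3 c3@5, authorship 124.3..
After op 6 (move_left): buffer="wwwnwcv" (len 7), cursors c1@2 c2@2 c4@2 c3@4, authorship 124.3..
After op 7 (insert('h')): buffer="wwhhhwnhwcv" (len 11), cursors c1@5 c2@5 c4@5 c3@8, authorship 121244.33..

Answer: 5 5 8 5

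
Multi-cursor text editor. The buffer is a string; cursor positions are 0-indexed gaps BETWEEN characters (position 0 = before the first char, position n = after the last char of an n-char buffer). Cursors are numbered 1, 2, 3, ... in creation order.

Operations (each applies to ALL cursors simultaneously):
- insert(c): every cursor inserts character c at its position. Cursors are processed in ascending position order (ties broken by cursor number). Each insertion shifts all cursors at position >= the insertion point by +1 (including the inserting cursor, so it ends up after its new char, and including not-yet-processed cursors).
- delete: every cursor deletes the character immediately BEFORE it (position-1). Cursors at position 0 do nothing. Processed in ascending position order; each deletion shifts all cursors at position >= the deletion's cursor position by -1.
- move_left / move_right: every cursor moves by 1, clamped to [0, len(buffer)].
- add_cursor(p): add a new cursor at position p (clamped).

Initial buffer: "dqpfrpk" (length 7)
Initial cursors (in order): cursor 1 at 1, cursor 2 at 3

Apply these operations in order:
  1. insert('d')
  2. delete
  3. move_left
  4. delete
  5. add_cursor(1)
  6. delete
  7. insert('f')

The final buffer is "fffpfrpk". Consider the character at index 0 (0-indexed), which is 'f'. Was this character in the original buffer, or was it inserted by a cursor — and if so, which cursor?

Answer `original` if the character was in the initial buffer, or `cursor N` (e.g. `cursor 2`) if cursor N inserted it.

Answer: cursor 1

Derivation:
After op 1 (insert('d')): buffer="ddqpdfrpk" (len 9), cursors c1@2 c2@5, authorship .1..2....
After op 2 (delete): buffer="dqpfrpk" (len 7), cursors c1@1 c2@3, authorship .......
After op 3 (move_left): buffer="dqpfrpk" (len 7), cursors c1@0 c2@2, authorship .......
After op 4 (delete): buffer="dpfrpk" (len 6), cursors c1@0 c2@1, authorship ......
After op 5 (add_cursor(1)): buffer="dpfrpk" (len 6), cursors c1@0 c2@1 c3@1, authorship ......
After op 6 (delete): buffer="pfrpk" (len 5), cursors c1@0 c2@0 c3@0, authorship .....
After op 7 (insert('f')): buffer="fffpfrpk" (len 8), cursors c1@3 c2@3 c3@3, authorship 123.....
Authorship (.=original, N=cursor N): 1 2 3 . . . . .
Index 0: author = 1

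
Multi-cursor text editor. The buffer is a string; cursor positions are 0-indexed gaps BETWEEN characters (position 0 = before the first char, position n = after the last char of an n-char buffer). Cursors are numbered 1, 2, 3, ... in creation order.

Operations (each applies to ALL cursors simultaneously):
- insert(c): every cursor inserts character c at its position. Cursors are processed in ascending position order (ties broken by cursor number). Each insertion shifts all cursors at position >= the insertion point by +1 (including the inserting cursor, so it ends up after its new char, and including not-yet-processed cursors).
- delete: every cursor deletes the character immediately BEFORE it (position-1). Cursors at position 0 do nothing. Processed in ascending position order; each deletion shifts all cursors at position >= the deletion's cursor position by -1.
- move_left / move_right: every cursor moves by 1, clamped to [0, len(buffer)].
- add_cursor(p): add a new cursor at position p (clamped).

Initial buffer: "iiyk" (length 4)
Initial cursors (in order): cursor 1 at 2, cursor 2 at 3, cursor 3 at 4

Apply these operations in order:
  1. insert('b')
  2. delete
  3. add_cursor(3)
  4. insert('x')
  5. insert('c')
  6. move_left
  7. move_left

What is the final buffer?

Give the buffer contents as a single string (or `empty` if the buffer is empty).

After op 1 (insert('b')): buffer="iibybkb" (len 7), cursors c1@3 c2@5 c3@7, authorship ..1.2.3
After op 2 (delete): buffer="iiyk" (len 4), cursors c1@2 c2@3 c3@4, authorship ....
After op 3 (add_cursor(3)): buffer="iiyk" (len 4), cursors c1@2 c2@3 c4@3 c3@4, authorship ....
After op 4 (insert('x')): buffer="iixyxxkx" (len 8), cursors c1@3 c2@6 c4@6 c3@8, authorship ..1.24.3
After op 5 (insert('c')): buffer="iixcyxxcckxc" (len 12), cursors c1@4 c2@9 c4@9 c3@12, authorship ..11.2424.33
After op 6 (move_left): buffer="iixcyxxcckxc" (len 12), cursors c1@3 c2@8 c4@8 c3@11, authorship ..11.2424.33
After op 7 (move_left): buffer="iixcyxxcckxc" (len 12), cursors c1@2 c2@7 c4@7 c3@10, authorship ..11.2424.33

Answer: iixcyxxcckxc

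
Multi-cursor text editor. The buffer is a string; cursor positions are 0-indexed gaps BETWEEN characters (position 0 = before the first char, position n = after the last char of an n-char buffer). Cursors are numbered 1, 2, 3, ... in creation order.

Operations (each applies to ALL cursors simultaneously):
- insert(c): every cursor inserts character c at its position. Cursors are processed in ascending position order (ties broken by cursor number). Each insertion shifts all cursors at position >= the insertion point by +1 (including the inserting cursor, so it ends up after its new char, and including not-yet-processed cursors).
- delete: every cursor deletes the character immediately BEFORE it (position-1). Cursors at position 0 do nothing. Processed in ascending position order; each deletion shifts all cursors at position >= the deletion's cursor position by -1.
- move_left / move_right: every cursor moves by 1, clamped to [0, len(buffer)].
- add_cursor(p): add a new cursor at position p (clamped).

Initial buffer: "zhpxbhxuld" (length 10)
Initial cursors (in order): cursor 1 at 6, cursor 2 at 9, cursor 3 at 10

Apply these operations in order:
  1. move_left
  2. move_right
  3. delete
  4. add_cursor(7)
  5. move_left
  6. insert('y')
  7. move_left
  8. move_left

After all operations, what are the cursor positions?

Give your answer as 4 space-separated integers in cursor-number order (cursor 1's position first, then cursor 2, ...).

Answer: 3 8 8 8

Derivation:
After op 1 (move_left): buffer="zhpxbhxuld" (len 10), cursors c1@5 c2@8 c3@9, authorship ..........
After op 2 (move_right): buffer="zhpxbhxuld" (len 10), cursors c1@6 c2@9 c3@10, authorship ..........
After op 3 (delete): buffer="zhpxbxu" (len 7), cursors c1@5 c2@7 c3@7, authorship .......
After op 4 (add_cursor(7)): buffer="zhpxbxu" (len 7), cursors c1@5 c2@7 c3@7 c4@7, authorship .......
After op 5 (move_left): buffer="zhpxbxu" (len 7), cursors c1@4 c2@6 c3@6 c4@6, authorship .......
After op 6 (insert('y')): buffer="zhpxybxyyyu" (len 11), cursors c1@5 c2@10 c3@10 c4@10, authorship ....1..234.
After op 7 (move_left): buffer="zhpxybxyyyu" (len 11), cursors c1@4 c2@9 c3@9 c4@9, authorship ....1..234.
After op 8 (move_left): buffer="zhpxybxyyyu" (len 11), cursors c1@3 c2@8 c3@8 c4@8, authorship ....1..234.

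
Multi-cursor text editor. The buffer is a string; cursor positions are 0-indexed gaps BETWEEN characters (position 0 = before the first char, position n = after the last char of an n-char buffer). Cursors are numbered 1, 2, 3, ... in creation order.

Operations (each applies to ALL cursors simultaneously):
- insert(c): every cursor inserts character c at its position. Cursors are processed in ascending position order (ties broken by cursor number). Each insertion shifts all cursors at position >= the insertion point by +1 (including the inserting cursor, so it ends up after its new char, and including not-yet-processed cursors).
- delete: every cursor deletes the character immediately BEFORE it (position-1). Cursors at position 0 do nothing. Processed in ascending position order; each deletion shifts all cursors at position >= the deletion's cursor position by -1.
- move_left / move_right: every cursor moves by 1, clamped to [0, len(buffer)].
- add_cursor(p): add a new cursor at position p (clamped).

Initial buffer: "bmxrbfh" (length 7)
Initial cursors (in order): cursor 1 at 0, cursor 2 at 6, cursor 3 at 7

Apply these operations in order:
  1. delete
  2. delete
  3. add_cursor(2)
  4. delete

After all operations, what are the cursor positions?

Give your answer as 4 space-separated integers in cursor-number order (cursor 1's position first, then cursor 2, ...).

After op 1 (delete): buffer="bmxrb" (len 5), cursors c1@0 c2@5 c3@5, authorship .....
After op 2 (delete): buffer="bmx" (len 3), cursors c1@0 c2@3 c3@3, authorship ...
After op 3 (add_cursor(2)): buffer="bmx" (len 3), cursors c1@0 c4@2 c2@3 c3@3, authorship ...
After op 4 (delete): buffer="" (len 0), cursors c1@0 c2@0 c3@0 c4@0, authorship 

Answer: 0 0 0 0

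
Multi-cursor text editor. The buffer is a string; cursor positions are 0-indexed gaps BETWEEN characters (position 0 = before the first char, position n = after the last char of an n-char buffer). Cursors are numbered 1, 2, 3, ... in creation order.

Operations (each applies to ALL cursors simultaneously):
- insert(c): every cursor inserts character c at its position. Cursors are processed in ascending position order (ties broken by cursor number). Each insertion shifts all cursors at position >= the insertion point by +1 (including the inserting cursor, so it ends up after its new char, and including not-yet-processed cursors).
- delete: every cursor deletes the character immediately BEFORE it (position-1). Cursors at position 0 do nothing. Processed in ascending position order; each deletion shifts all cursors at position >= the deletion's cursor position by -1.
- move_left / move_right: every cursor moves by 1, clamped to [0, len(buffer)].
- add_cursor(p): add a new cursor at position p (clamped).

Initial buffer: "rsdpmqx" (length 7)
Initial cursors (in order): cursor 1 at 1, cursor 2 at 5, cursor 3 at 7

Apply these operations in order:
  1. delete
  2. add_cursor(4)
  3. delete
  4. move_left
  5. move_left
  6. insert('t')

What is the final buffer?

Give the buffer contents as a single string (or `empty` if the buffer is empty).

Answer: tttts

Derivation:
After op 1 (delete): buffer="sdpq" (len 4), cursors c1@0 c2@3 c3@4, authorship ....
After op 2 (add_cursor(4)): buffer="sdpq" (len 4), cursors c1@0 c2@3 c3@4 c4@4, authorship ....
After op 3 (delete): buffer="s" (len 1), cursors c1@0 c2@1 c3@1 c4@1, authorship .
After op 4 (move_left): buffer="s" (len 1), cursors c1@0 c2@0 c3@0 c4@0, authorship .
After op 5 (move_left): buffer="s" (len 1), cursors c1@0 c2@0 c3@0 c4@0, authorship .
After op 6 (insert('t')): buffer="tttts" (len 5), cursors c1@4 c2@4 c3@4 c4@4, authorship 1234.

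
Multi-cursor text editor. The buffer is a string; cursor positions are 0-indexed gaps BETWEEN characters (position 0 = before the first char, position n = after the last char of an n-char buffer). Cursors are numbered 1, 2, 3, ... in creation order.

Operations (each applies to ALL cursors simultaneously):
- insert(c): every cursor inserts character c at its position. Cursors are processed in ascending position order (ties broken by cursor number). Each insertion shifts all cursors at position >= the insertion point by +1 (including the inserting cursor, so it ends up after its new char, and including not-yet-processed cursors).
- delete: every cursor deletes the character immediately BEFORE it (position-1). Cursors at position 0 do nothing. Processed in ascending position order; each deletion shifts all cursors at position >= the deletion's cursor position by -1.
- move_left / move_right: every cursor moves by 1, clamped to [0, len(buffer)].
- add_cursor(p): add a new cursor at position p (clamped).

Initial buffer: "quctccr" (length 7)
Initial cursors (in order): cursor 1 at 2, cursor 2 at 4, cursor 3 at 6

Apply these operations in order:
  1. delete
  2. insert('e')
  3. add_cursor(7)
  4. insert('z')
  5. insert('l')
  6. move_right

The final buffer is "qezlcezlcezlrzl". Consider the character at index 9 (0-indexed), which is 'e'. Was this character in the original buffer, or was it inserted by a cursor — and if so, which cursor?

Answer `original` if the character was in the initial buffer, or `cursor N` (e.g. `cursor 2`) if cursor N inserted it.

After op 1 (delete): buffer="qccr" (len 4), cursors c1@1 c2@2 c3@3, authorship ....
After op 2 (insert('e')): buffer="qececer" (len 7), cursors c1@2 c2@4 c3@6, authorship .1.2.3.
After op 3 (add_cursor(7)): buffer="qececer" (len 7), cursors c1@2 c2@4 c3@6 c4@7, authorship .1.2.3.
After op 4 (insert('z')): buffer="qezcezcezrz" (len 11), cursors c1@3 c2@6 c3@9 c4@11, authorship .11.22.33.4
After op 5 (insert('l')): buffer="qezlcezlcezlrzl" (len 15), cursors c1@4 c2@8 c3@12 c4@15, authorship .111.222.333.44
After op 6 (move_right): buffer="qezlcezlcezlrzl" (len 15), cursors c1@5 c2@9 c3@13 c4@15, authorship .111.222.333.44
Authorship (.=original, N=cursor N): . 1 1 1 . 2 2 2 . 3 3 3 . 4 4
Index 9: author = 3

Answer: cursor 3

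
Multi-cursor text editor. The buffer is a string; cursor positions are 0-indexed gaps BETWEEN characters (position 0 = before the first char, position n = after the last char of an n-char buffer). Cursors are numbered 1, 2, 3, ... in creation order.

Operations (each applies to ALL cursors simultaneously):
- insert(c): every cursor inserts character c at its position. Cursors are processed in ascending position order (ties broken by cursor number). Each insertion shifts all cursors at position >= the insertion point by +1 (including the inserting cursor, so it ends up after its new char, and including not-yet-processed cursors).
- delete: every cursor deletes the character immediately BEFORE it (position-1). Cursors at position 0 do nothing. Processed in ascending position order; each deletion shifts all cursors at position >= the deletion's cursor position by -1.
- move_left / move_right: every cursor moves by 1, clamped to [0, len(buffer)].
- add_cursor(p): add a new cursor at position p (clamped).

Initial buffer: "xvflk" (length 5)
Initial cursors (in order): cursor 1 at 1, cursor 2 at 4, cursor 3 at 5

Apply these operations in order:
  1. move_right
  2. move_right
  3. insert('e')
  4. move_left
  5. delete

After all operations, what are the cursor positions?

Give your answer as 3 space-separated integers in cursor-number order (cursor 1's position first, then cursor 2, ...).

After op 1 (move_right): buffer="xvflk" (len 5), cursors c1@2 c2@5 c3@5, authorship .....
After op 2 (move_right): buffer="xvflk" (len 5), cursors c1@3 c2@5 c3@5, authorship .....
After op 3 (insert('e')): buffer="xvfelkee" (len 8), cursors c1@4 c2@8 c3@8, authorship ...1..23
After op 4 (move_left): buffer="xvfelkee" (len 8), cursors c1@3 c2@7 c3@7, authorship ...1..23
After op 5 (delete): buffer="xvele" (len 5), cursors c1@2 c2@4 c3@4, authorship ..1.3

Answer: 2 4 4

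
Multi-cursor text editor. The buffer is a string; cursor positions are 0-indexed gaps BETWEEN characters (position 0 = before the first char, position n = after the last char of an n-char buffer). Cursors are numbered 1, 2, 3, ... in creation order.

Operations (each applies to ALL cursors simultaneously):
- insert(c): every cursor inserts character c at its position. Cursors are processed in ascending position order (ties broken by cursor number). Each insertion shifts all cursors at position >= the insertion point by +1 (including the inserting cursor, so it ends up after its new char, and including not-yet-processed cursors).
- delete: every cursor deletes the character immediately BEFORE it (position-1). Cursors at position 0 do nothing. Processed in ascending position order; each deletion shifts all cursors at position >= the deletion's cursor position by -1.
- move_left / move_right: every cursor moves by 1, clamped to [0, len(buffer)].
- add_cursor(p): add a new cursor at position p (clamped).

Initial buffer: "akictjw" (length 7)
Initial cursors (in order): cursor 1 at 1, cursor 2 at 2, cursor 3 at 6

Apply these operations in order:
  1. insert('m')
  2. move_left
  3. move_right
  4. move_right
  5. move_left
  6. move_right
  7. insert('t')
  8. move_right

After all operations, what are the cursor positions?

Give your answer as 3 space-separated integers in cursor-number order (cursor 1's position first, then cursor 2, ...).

Answer: 5 8 13

Derivation:
After op 1 (insert('m')): buffer="amkmictjmw" (len 10), cursors c1@2 c2@4 c3@9, authorship .1.2....3.
After op 2 (move_left): buffer="amkmictjmw" (len 10), cursors c1@1 c2@3 c3@8, authorship .1.2....3.
After op 3 (move_right): buffer="amkmictjmw" (len 10), cursors c1@2 c2@4 c3@9, authorship .1.2....3.
After op 4 (move_right): buffer="amkmictjmw" (len 10), cursors c1@3 c2@5 c3@10, authorship .1.2....3.
After op 5 (move_left): buffer="amkmictjmw" (len 10), cursors c1@2 c2@4 c3@9, authorship .1.2....3.
After op 6 (move_right): buffer="amkmictjmw" (len 10), cursors c1@3 c2@5 c3@10, authorship .1.2....3.
After op 7 (insert('t')): buffer="amktmitctjmwt" (len 13), cursors c1@4 c2@7 c3@13, authorship .1.12.2...3.3
After op 8 (move_right): buffer="amktmitctjmwt" (len 13), cursors c1@5 c2@8 c3@13, authorship .1.12.2...3.3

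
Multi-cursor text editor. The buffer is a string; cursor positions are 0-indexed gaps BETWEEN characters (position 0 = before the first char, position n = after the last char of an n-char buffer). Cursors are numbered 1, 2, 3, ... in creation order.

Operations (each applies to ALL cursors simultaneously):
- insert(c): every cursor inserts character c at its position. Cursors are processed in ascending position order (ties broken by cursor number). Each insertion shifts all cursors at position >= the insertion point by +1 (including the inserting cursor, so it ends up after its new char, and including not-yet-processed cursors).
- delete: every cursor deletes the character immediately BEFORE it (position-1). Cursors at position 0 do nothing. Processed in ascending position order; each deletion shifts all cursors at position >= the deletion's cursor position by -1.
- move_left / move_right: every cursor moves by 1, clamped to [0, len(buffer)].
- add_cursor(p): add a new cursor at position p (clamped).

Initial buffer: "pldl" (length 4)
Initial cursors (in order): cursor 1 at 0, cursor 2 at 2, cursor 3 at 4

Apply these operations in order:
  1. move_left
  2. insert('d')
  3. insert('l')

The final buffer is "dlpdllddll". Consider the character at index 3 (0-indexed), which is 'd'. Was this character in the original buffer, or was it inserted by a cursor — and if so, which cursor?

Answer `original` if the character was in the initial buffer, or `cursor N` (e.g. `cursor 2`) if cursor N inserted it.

After op 1 (move_left): buffer="pldl" (len 4), cursors c1@0 c2@1 c3@3, authorship ....
After op 2 (insert('d')): buffer="dpdlddl" (len 7), cursors c1@1 c2@3 c3@6, authorship 1.2..3.
After op 3 (insert('l')): buffer="dlpdllddll" (len 10), cursors c1@2 c2@5 c3@9, authorship 11.22..33.
Authorship (.=original, N=cursor N): 1 1 . 2 2 . . 3 3 .
Index 3: author = 2

Answer: cursor 2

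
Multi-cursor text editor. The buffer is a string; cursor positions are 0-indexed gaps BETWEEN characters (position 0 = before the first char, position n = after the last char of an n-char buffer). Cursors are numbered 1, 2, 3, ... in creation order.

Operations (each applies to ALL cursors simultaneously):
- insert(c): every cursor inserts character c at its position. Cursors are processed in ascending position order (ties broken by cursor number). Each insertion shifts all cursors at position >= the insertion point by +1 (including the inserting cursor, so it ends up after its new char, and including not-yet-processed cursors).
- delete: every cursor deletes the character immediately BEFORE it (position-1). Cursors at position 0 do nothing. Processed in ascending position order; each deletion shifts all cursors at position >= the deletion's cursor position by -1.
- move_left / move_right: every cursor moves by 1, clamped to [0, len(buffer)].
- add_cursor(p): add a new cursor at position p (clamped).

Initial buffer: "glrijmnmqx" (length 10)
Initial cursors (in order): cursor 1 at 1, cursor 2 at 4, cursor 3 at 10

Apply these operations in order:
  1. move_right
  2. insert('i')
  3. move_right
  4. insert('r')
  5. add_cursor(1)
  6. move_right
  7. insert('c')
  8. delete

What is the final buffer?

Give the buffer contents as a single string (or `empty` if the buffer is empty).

After op 1 (move_right): buffer="glrijmnmqx" (len 10), cursors c1@2 c2@5 c3@10, authorship ..........
After op 2 (insert('i')): buffer="glirijimnmqxi" (len 13), cursors c1@3 c2@7 c3@13, authorship ..1...2.....3
After op 3 (move_right): buffer="glirijimnmqxi" (len 13), cursors c1@4 c2@8 c3@13, authorship ..1...2.....3
After op 4 (insert('r')): buffer="glirrijimrnmqxir" (len 16), cursors c1@5 c2@10 c3@16, authorship ..1.1..2.2....33
After op 5 (add_cursor(1)): buffer="glirrijimrnmqxir" (len 16), cursors c4@1 c1@5 c2@10 c3@16, authorship ..1.1..2.2....33
After op 6 (move_right): buffer="glirrijimrnmqxir" (len 16), cursors c4@2 c1@6 c2@11 c3@16, authorship ..1.1..2.2....33
After op 7 (insert('c')): buffer="glcirricjimrncmqxirc" (len 20), cursors c4@3 c1@8 c2@14 c3@20, authorship ..41.1.1.2.2.2...333
After op 8 (delete): buffer="glirrijimrnmqxir" (len 16), cursors c4@2 c1@6 c2@11 c3@16, authorship ..1.1..2.2....33

Answer: glirrijimrnmqxir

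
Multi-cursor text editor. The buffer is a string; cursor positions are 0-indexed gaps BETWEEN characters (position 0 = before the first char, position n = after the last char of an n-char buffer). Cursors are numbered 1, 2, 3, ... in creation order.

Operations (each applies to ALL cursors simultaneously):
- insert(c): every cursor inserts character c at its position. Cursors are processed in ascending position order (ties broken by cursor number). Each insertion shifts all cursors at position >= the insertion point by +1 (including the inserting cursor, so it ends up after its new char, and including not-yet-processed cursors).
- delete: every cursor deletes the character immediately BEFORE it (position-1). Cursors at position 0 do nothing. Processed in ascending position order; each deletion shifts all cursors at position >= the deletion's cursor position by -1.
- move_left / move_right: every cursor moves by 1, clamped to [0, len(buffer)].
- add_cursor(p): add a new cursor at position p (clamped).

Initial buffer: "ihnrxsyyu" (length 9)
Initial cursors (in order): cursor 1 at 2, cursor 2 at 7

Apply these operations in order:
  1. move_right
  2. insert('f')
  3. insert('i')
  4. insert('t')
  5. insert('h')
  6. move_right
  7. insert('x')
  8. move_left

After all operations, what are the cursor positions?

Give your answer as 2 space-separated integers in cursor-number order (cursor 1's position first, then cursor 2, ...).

Answer: 8 18

Derivation:
After op 1 (move_right): buffer="ihnrxsyyu" (len 9), cursors c1@3 c2@8, authorship .........
After op 2 (insert('f')): buffer="ihnfrxsyyfu" (len 11), cursors c1@4 c2@10, authorship ...1.....2.
After op 3 (insert('i')): buffer="ihnfirxsyyfiu" (len 13), cursors c1@5 c2@12, authorship ...11.....22.
After op 4 (insert('t')): buffer="ihnfitrxsyyfitu" (len 15), cursors c1@6 c2@14, authorship ...111.....222.
After op 5 (insert('h')): buffer="ihnfithrxsyyfithu" (len 17), cursors c1@7 c2@16, authorship ...1111.....2222.
After op 6 (move_right): buffer="ihnfithrxsyyfithu" (len 17), cursors c1@8 c2@17, authorship ...1111.....2222.
After op 7 (insert('x')): buffer="ihnfithrxxsyyfithux" (len 19), cursors c1@9 c2@19, authorship ...1111.1....2222.2
After op 8 (move_left): buffer="ihnfithrxxsyyfithux" (len 19), cursors c1@8 c2@18, authorship ...1111.1....2222.2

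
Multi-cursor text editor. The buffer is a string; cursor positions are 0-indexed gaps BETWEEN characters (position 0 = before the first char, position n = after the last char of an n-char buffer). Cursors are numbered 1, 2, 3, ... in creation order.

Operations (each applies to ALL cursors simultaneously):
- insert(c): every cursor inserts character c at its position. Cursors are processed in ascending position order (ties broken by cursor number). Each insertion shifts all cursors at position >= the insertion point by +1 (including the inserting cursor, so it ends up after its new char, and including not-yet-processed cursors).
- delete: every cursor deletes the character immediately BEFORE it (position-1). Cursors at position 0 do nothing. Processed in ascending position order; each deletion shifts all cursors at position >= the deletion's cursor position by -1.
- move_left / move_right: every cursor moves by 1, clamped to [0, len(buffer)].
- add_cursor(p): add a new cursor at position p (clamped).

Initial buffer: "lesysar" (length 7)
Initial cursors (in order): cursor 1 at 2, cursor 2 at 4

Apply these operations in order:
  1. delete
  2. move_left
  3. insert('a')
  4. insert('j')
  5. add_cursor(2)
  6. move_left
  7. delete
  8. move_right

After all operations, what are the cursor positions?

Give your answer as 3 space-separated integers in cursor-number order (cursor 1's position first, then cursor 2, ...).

Answer: 1 3 1

Derivation:
After op 1 (delete): buffer="lssar" (len 5), cursors c1@1 c2@2, authorship .....
After op 2 (move_left): buffer="lssar" (len 5), cursors c1@0 c2@1, authorship .....
After op 3 (insert('a')): buffer="alassar" (len 7), cursors c1@1 c2@3, authorship 1.2....
After op 4 (insert('j')): buffer="ajlajssar" (len 9), cursors c1@2 c2@5, authorship 11.22....
After op 5 (add_cursor(2)): buffer="ajlajssar" (len 9), cursors c1@2 c3@2 c2@5, authorship 11.22....
After op 6 (move_left): buffer="ajlajssar" (len 9), cursors c1@1 c3@1 c2@4, authorship 11.22....
After op 7 (delete): buffer="jljssar" (len 7), cursors c1@0 c3@0 c2@2, authorship 1.2....
After op 8 (move_right): buffer="jljssar" (len 7), cursors c1@1 c3@1 c2@3, authorship 1.2....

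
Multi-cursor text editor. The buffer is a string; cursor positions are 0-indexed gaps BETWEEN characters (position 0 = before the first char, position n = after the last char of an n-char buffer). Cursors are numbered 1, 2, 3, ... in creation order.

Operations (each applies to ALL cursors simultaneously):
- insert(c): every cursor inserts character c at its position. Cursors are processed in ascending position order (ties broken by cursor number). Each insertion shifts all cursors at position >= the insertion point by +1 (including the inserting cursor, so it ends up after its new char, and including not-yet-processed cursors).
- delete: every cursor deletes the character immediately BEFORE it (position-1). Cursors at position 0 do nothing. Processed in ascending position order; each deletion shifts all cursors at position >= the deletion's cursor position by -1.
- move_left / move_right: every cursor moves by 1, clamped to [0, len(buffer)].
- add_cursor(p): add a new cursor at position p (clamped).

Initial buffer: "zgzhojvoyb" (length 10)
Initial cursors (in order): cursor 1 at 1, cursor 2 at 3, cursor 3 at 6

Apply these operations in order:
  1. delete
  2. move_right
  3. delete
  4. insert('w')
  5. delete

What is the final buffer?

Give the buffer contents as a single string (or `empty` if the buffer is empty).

Answer: ooyb

Derivation:
After op 1 (delete): buffer="ghovoyb" (len 7), cursors c1@0 c2@1 c3@3, authorship .......
After op 2 (move_right): buffer="ghovoyb" (len 7), cursors c1@1 c2@2 c3@4, authorship .......
After op 3 (delete): buffer="ooyb" (len 4), cursors c1@0 c2@0 c3@1, authorship ....
After op 4 (insert('w')): buffer="wwowoyb" (len 7), cursors c1@2 c2@2 c3@4, authorship 12.3...
After op 5 (delete): buffer="ooyb" (len 4), cursors c1@0 c2@0 c3@1, authorship ....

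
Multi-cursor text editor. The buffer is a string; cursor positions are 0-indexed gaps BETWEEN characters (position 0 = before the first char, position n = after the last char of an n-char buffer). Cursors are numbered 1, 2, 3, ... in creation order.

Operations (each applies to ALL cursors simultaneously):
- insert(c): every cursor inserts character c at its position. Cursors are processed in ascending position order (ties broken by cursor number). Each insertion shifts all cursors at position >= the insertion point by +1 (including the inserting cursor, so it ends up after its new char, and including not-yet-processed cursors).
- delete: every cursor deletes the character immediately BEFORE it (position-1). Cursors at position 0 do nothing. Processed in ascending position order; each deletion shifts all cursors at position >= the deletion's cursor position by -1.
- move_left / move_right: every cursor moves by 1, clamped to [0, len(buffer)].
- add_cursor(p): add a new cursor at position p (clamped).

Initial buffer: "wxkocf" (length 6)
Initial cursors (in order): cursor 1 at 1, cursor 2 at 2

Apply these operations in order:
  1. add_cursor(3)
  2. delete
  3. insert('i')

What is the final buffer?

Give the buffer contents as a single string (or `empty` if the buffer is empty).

After op 1 (add_cursor(3)): buffer="wxkocf" (len 6), cursors c1@1 c2@2 c3@3, authorship ......
After op 2 (delete): buffer="ocf" (len 3), cursors c1@0 c2@0 c3@0, authorship ...
After op 3 (insert('i')): buffer="iiiocf" (len 6), cursors c1@3 c2@3 c3@3, authorship 123...

Answer: iiiocf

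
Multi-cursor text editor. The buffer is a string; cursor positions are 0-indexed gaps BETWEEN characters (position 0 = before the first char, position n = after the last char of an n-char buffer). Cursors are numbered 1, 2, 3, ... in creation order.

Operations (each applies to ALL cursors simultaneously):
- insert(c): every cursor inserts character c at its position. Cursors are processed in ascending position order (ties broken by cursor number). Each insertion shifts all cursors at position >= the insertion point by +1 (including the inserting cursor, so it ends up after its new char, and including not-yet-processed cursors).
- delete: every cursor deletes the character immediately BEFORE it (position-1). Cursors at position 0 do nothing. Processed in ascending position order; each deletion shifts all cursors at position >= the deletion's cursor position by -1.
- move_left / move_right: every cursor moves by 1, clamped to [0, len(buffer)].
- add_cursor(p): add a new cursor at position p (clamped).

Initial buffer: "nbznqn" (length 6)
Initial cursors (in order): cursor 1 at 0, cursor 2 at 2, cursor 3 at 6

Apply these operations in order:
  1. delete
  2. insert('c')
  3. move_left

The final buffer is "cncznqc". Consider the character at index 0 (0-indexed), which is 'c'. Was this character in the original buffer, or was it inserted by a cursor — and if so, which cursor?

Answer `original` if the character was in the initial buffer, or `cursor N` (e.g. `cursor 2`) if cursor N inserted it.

After op 1 (delete): buffer="nznq" (len 4), cursors c1@0 c2@1 c3@4, authorship ....
After op 2 (insert('c')): buffer="cncznqc" (len 7), cursors c1@1 c2@3 c3@7, authorship 1.2...3
After op 3 (move_left): buffer="cncznqc" (len 7), cursors c1@0 c2@2 c3@6, authorship 1.2...3
Authorship (.=original, N=cursor N): 1 . 2 . . . 3
Index 0: author = 1

Answer: cursor 1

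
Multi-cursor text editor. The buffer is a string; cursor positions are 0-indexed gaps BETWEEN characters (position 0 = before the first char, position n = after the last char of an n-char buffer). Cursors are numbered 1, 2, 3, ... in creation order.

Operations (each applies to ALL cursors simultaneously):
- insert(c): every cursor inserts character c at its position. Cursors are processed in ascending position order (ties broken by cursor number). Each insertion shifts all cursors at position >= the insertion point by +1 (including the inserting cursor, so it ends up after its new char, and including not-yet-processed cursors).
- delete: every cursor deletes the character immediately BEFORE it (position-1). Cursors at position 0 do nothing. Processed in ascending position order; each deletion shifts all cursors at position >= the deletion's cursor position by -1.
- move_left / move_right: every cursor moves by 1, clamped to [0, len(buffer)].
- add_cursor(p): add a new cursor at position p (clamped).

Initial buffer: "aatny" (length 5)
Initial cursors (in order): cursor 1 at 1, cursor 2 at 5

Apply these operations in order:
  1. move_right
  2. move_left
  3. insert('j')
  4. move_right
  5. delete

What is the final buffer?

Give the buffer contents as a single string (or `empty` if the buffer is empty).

Answer: ajtnj

Derivation:
After op 1 (move_right): buffer="aatny" (len 5), cursors c1@2 c2@5, authorship .....
After op 2 (move_left): buffer="aatny" (len 5), cursors c1@1 c2@4, authorship .....
After op 3 (insert('j')): buffer="ajatnjy" (len 7), cursors c1@2 c2@6, authorship .1...2.
After op 4 (move_right): buffer="ajatnjy" (len 7), cursors c1@3 c2@7, authorship .1...2.
After op 5 (delete): buffer="ajtnj" (len 5), cursors c1@2 c2@5, authorship .1..2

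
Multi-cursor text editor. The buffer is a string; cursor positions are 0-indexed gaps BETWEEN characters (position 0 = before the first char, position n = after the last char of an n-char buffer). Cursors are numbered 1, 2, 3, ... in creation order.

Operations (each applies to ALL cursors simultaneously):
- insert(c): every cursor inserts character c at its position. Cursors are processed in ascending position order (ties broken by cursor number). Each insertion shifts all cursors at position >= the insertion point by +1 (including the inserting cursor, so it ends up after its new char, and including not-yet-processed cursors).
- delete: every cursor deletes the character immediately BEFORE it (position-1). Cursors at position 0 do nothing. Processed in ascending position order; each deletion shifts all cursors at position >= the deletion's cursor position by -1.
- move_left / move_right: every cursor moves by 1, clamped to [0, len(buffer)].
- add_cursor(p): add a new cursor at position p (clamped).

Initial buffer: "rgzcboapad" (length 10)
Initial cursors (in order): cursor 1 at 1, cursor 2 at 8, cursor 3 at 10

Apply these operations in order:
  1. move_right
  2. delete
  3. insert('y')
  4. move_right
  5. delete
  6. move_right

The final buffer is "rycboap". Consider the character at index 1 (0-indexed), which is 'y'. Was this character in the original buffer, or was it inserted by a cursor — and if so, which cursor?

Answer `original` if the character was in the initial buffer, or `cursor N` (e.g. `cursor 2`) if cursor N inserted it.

Answer: cursor 1

Derivation:
After op 1 (move_right): buffer="rgzcboapad" (len 10), cursors c1@2 c2@9 c3@10, authorship ..........
After op 2 (delete): buffer="rzcboap" (len 7), cursors c1@1 c2@7 c3@7, authorship .......
After op 3 (insert('y')): buffer="ryzcboapyy" (len 10), cursors c1@2 c2@10 c3@10, authorship .1......23
After op 4 (move_right): buffer="ryzcboapyy" (len 10), cursors c1@3 c2@10 c3@10, authorship .1......23
After op 5 (delete): buffer="rycboap" (len 7), cursors c1@2 c2@7 c3@7, authorship .1.....
After op 6 (move_right): buffer="rycboap" (len 7), cursors c1@3 c2@7 c3@7, authorship .1.....
Authorship (.=original, N=cursor N): . 1 . . . . .
Index 1: author = 1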